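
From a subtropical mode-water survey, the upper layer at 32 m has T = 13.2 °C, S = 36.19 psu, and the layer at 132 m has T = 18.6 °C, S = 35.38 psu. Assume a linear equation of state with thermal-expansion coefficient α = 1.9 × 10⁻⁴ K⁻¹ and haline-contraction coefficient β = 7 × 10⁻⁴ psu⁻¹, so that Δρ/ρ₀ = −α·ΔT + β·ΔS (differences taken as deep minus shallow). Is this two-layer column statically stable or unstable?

ΔT = 18.6 − 13.2 = +5.4 K and ΔS = 35.38 − 36.19 = -0.81 psu (deep − shallow).
−αΔT = -1.026 × 10⁻³; βΔS = -5.67 × 10⁻⁴; sum Δρ/ρ₀ = -1.593 × 10⁻³.
Δρ/ρ₀ < 0, so Δρ < 0: deeper water is lighter → statically unstable; the column would overturn.

unstable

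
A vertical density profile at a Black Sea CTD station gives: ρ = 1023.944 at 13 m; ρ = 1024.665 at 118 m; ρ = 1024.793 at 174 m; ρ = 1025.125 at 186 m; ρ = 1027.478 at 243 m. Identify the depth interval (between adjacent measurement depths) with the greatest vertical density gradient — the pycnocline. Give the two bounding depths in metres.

186–243 m

Compute the density gradient over each adjacent pair:
  13–118 m: Δρ/Δz = 0.721/105 = 6.9 × 10⁻³ kg m⁻⁴
  118–174 m: Δρ/Δz = 0.128/56 = 2.3 × 10⁻³ kg m⁻⁴
  174–186 m: Δρ/Δz = 0.332/12 = 0.028 kg m⁻⁴
  186–243 m: Δρ/Δz = 2.353/57 = 0.041 kg m⁻⁴
The largest gradient is in the 186–243 m interval — the pycnocline.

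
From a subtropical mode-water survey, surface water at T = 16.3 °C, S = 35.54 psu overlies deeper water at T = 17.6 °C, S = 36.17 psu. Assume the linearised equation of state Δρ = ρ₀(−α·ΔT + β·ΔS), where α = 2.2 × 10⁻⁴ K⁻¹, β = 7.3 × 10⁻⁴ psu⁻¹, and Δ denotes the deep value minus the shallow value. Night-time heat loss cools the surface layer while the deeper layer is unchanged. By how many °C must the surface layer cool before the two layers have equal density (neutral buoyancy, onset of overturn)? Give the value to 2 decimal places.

0.79 °C

Neutral buoyancy requires Δρ = 0, i.e. −α(T_deep − T_surf′) + β(S_deep − S_surf) = 0.
T_surf′ = T_deep − (β/α)·ΔS = 17.6 − (7.3 × 10⁻⁴/2.2 × 10⁻⁴)·(+0.63) = 15.5095 °C.
Cooling required: 16.3 − (15.5095) = 0.7905 °C.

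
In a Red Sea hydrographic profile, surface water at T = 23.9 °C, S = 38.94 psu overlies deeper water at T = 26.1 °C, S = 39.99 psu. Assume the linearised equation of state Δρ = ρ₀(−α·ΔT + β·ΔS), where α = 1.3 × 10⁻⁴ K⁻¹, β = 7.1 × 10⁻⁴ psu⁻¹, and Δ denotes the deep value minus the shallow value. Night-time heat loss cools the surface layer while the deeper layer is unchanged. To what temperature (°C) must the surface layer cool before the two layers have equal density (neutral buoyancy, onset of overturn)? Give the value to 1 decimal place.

20.4 °C

Neutral buoyancy requires Δρ = 0, i.e. −α(T_deep − T_surf′) + β(S_deep − S_surf) = 0.
T_surf′ = T_deep − (β/α)·ΔS = 26.1 − (7.1 × 10⁻⁴/1.3 × 10⁻⁴)·(+1.05) = 20.365 °C.
Cooling required: 23.9 − (20.365) = 3.535 °C.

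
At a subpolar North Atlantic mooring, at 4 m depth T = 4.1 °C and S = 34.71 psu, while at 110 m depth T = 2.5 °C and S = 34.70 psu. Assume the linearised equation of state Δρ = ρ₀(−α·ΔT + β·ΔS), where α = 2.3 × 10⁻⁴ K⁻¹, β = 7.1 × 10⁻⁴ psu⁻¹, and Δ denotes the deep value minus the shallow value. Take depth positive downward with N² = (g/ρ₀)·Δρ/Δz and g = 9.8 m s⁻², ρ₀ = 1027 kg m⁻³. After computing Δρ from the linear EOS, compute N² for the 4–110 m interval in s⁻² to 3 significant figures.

ΔT = -1.6 K, ΔS = -0.01 psu (deep − shallow).
Δρ/ρ₀ = −αΔT + βΔS = 3.68 × 10⁻⁴ − 7.10 × 10⁻⁶ = 3.609 × 10⁻⁴, so Δρ ≈ 0.3706 kg m⁻³.
N² = (g/ρ₀)·Δρ/Δz = g·(Δρ/ρ₀)/Δz = 9.8 × 3.609 × 10⁻⁴ / 106 = 3.3366 × 10⁻⁵ s⁻² ≈ 3.34 × 10⁻⁵ s⁻².

3.34 × 10⁻⁵ s⁻²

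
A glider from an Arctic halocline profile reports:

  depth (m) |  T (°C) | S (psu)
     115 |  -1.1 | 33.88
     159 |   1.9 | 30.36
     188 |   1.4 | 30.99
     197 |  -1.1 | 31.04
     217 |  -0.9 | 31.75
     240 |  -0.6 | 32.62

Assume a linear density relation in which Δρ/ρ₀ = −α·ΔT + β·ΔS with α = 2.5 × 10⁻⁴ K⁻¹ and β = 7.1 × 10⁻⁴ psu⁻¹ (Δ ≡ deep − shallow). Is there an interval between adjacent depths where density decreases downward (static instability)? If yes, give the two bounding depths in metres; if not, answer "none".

Evaluate Δρ/ρ₀ = −αΔT + βΔS across each adjacent pair:
  115–159 m: −αΔT+βΔS = −(2.5 × 10⁻⁴)(+3.0)+(7.1 × 10⁻⁴)(-3.52) = -3.2 × 10⁻³ → UNSTABLE
  159–188 m: −αΔT+βΔS = −(2.5 × 10⁻⁴)(-0.5)+(7.1 × 10⁻⁴)(+0.63) = 5.7 × 10⁻⁴ → stable
  188–197 m: −αΔT+βΔS = −(2.5 × 10⁻⁴)(-2.5)+(7.1 × 10⁻⁴)(+0.05) = 6.6 × 10⁻⁴ → stable
  197–217 m: −αΔT+βΔS = −(2.5 × 10⁻⁴)(+0.2)+(7.1 × 10⁻⁴)(+0.71) = 4.5 × 10⁻⁴ → stable
  217–240 m: −αΔT+βΔS = −(2.5 × 10⁻⁴)(+0.3)+(7.1 × 10⁻⁴)(+0.87) = 5.4 × 10⁻⁴ → stable
The 115–159 m interval has Δρ < 0: lighter water underlies denser water.

115–159 m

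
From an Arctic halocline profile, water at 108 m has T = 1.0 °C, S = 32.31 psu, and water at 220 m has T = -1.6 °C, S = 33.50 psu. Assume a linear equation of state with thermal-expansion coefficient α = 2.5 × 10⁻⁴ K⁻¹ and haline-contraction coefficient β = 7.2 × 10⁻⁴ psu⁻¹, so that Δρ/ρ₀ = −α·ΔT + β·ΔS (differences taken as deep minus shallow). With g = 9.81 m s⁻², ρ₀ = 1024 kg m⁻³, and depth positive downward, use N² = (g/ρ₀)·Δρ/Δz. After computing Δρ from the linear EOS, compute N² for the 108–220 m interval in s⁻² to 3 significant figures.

1.32 × 10⁻⁴ s⁻²

ΔT = -2.6 K, ΔS = +1.19 psu (deep − shallow).
Δρ/ρ₀ = −αΔT + βΔS = 6.50 × 10⁻⁴ + 8.568 × 10⁻⁴ = 1.5068 × 10⁻³, so Δρ ≈ 1.543 kg m⁻³.
N² = (g/ρ₀)·Δρ/Δz = g·(Δρ/ρ₀)/Δz = 9.81 × 1.5068 × 10⁻³ / 112 = 1.3198 × 10⁻⁴ s⁻² ≈ 1.32 × 10⁻⁴ s⁻².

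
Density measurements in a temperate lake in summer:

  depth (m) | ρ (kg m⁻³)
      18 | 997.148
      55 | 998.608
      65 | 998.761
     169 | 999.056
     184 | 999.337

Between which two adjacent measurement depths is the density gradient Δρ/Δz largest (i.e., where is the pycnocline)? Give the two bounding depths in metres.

Compute the density gradient over each adjacent pair:
  18–55 m: Δρ/Δz = 1.460/37 = 0.039 kg m⁻⁴
  55–65 m: Δρ/Δz = 0.153/10 = 0.015 kg m⁻⁴
  65–169 m: Δρ/Δz = 0.295/104 = 2.8 × 10⁻³ kg m⁻⁴
  169–184 m: Δρ/Δz = 0.281/15 = 0.019 kg m⁻⁴
The largest gradient is in the 18–55 m interval — the pycnocline.

18–55 m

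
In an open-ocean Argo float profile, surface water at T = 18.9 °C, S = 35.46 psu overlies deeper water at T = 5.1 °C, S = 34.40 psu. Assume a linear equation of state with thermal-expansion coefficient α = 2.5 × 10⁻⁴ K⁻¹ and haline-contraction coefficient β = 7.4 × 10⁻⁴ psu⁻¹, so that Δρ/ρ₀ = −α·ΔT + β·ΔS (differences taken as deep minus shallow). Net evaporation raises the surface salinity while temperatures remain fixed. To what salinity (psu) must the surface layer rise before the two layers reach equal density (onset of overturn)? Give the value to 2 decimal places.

39.06 psu

Neutral buoyancy requires −α(T_deep − T_surf) + β(S_deep − S_surf′) = 0.
S_surf′ = S_deep − (α/β)·ΔT = 34.40 − (2.5 × 10⁻⁴/7.4 × 10⁻⁴)·(-13.8) = 39.0622 psu.
Increase required: 39.0622 − 35.46 = 3.6022 psu.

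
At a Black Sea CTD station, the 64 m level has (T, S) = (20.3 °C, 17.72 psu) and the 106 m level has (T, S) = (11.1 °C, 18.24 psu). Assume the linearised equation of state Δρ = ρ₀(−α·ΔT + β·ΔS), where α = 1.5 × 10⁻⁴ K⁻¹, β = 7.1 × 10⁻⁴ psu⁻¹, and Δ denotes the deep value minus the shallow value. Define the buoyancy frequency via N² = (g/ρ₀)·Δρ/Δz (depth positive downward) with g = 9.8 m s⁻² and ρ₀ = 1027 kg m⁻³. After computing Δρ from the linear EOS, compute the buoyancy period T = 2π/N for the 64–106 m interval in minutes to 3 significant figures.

ΔT = -9.2 K, ΔS = +0.52 psu (deep − shallow).
Δρ/ρ₀ = −αΔT + βΔS = 1.38 × 10⁻³ + 3.692 × 10⁻⁴ = 1.7492 × 10⁻³, so Δρ ≈ 1.796 kg m⁻³.
N² = (g/ρ₀)·Δρ/Δz = g·(Δρ/ρ₀)/Δz = 9.8 × 1.7492 × 10⁻³ / 42 = 4.0815 × 10⁻⁴ s⁻².
N = √(4.0815 × 10⁻⁴) = 0.020203 rad s⁻¹ → T = 2π/N = 311.00 s = 5.1833 min ≈ 5.18 min.

5.18 min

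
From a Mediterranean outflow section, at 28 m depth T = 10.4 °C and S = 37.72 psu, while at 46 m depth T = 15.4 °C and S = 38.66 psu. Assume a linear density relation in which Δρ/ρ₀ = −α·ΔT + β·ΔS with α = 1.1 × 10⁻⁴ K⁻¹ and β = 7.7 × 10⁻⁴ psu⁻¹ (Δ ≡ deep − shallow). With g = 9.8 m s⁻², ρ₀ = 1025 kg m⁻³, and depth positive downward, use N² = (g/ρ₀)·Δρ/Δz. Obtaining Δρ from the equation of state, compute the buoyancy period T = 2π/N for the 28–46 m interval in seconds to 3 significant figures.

646 s

ΔT = +5.0 K, ΔS = +0.94 psu (deep − shallow).
Δρ/ρ₀ = −αΔT + βΔS = -5.50 × 10⁻⁴ + 7.238 × 10⁻⁴ = 1.738 × 10⁻⁴, so Δρ ≈ 0.1781 kg m⁻³.
N² = (g/ρ₀)·Δρ/Δz = g·(Δρ/ρ₀)/Δz = 9.8 × 1.738 × 10⁻⁴ / 18 = 9.4624 × 10⁻⁵ s⁻².
N = √(9.4624 × 10⁻⁵) = 9.7275 × 10⁻³ rad s⁻¹ → T = 2π/N = 645.92 s ≈ 646 s.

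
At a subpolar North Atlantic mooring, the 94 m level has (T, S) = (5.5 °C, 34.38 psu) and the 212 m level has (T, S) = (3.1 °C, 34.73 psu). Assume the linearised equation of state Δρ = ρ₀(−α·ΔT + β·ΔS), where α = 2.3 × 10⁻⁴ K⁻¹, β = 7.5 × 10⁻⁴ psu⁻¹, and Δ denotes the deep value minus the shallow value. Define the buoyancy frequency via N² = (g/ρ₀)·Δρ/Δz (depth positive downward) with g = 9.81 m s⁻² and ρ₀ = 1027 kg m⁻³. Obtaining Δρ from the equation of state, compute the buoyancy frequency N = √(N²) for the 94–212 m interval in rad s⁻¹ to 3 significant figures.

ΔT = -2.4 K, ΔS = +0.35 psu (deep − shallow).
Δρ/ρ₀ = −αΔT + βΔS = 5.52 × 10⁻⁴ + 2.625 × 10⁻⁴ = 8.145 × 10⁻⁴, so Δρ ≈ 0.8365 kg m⁻³.
N² = (g/ρ₀)·Δρ/Δz = g·(Δρ/ρ₀)/Δz = 9.81 × 8.145 × 10⁻⁴ / 118 = 6.7714 × 10⁻⁵ s⁻².
N = √(6.7714 × 10⁻⁵) = 8.2289 × 10⁻³ rad s⁻¹ ≈ 8.23 × 10⁻³ rad s⁻¹.

8.23 × 10⁻³ rad s⁻¹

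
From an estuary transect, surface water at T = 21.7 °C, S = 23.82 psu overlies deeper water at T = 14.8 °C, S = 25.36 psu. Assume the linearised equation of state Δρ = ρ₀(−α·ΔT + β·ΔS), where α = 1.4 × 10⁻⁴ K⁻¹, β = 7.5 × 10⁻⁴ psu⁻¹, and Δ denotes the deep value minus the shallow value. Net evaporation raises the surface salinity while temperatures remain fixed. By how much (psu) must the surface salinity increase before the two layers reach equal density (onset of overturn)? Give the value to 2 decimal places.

Neutral buoyancy requires −α(T_deep − T_surf) + β(S_deep − S_surf′) = 0.
S_surf′ = S_deep − (α/β)·ΔT = 25.36 − (1.4 × 10⁻⁴/7.5 × 10⁻⁴)·(-6.9) = 26.6480 psu.
Increase required: 26.6480 − 23.82 = 2.8280 psu.

2.83 psu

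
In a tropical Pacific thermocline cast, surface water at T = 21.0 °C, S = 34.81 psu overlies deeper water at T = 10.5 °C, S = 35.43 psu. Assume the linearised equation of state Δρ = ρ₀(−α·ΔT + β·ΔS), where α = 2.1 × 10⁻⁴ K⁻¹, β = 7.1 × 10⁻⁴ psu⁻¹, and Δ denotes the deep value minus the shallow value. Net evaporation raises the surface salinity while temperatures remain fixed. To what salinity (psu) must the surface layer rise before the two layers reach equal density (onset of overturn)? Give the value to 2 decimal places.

Neutral buoyancy requires −α(T_deep − T_surf) + β(S_deep − S_surf′) = 0.
S_surf′ = S_deep − (α/β)·ΔT = 35.43 − (2.1 × 10⁻⁴/7.1 × 10⁻⁴)·(-10.5) = 38.5356 psu.
Increase required: 38.5356 − 34.81 = 3.7256 psu.

38.54 psu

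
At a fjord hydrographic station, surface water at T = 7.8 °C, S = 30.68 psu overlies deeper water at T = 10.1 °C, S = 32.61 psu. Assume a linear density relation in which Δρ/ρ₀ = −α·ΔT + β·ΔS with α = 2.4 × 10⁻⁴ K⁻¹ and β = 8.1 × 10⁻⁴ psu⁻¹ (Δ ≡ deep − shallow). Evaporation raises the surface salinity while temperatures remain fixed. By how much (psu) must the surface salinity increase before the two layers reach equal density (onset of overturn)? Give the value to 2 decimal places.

Neutral buoyancy requires −α(T_deep − T_surf) + β(S_deep − S_surf′) = 0.
S_surf′ = S_deep − (α/β)·ΔT = 32.61 − (2.4 × 10⁻⁴/8.1 × 10⁻⁴)·(+2.3) = 31.9285 psu.
Increase required: 31.9285 − 30.68 = 1.2485 psu.

1.25 psu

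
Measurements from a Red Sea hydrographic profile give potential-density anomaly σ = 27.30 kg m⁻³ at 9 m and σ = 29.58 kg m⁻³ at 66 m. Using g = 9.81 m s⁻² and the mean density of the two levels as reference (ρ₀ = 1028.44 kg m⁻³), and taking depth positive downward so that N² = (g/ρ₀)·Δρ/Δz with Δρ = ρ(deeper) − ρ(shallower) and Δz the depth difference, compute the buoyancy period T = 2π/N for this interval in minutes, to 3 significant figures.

Δρ = 1029.58 − 1027.30 = 2.28 kg m⁻³ over Δz = 66 − 9 = 57 m.
N² = (9.81/1028.44) × (2.28/57) = 3.8155 × 10⁻⁴ s⁻².
N = √(3.8155 × 10⁻⁴) = 0.019533 rad s⁻¹, so T = 2π/N = 321.67 s = 5.3612 min ≈ 5.36 min.

5.36 min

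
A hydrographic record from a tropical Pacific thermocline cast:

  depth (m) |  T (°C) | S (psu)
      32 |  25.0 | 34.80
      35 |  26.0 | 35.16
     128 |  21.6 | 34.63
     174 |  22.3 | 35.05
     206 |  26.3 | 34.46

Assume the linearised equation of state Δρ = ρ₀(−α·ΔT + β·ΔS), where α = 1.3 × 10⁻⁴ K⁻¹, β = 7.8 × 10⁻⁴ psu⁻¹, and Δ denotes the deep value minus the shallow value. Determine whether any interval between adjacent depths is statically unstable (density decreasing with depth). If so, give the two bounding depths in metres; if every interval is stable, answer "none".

174–206 m

Evaluate Δρ/ρ₀ = −αΔT + βΔS across each adjacent pair:
  32–35 m: −αΔT+βΔS = −(1.3 × 10⁻⁴)(+1.0)+(7.8 × 10⁻⁴)(+0.36) = 1.5 × 10⁻⁴ → stable
  35–128 m: −αΔT+βΔS = −(1.3 × 10⁻⁴)(-4.4)+(7.8 × 10⁻⁴)(-0.53) = 1.6 × 10⁻⁴ → stable
  128–174 m: −αΔT+βΔS = −(1.3 × 10⁻⁴)(+0.7)+(7.8 × 10⁻⁴)(+0.42) = 2.4 × 10⁻⁴ → stable
  174–206 m: −αΔT+βΔS = −(1.3 × 10⁻⁴)(+4.0)+(7.8 × 10⁻⁴)(-0.59) = -9.8 × 10⁻⁴ → UNSTABLE
The 174–206 m interval has Δρ < 0: lighter water underlies denser water.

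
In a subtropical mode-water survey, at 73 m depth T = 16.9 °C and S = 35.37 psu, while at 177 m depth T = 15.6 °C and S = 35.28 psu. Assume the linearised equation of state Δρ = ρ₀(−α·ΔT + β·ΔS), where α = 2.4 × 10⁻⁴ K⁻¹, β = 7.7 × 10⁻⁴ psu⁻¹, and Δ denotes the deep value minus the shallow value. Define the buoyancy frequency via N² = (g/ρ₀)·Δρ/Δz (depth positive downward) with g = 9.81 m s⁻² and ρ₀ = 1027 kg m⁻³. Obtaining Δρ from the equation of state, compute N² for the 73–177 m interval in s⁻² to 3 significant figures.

ΔT = -1.3 K, ΔS = -0.09 psu (deep − shallow).
Δρ/ρ₀ = −αΔT + βΔS = 3.12 × 10⁻⁴ − 6.93 × 10⁻⁵ = 2.427 × 10⁻⁴, so Δρ ≈ 0.2493 kg m⁻³.
N² = (g/ρ₀)·Δρ/Δz = g·(Δρ/ρ₀)/Δz = 9.81 × 2.427 × 10⁻⁴ / 104 = 2.2893 × 10⁻⁵ s⁻² ≈ 2.29 × 10⁻⁵ s⁻².

2.29 × 10⁻⁵ s⁻²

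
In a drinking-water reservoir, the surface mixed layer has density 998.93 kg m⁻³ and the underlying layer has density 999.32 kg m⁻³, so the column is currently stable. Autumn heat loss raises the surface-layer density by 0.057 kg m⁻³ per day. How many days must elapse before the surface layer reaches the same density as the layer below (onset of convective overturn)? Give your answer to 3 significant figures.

Density deficit of the surface layer: 999.32 − 998.93 = 0.39 kg m⁻³.
Required change = 0.39 / 0.057 = 6.84 days.

6.84 days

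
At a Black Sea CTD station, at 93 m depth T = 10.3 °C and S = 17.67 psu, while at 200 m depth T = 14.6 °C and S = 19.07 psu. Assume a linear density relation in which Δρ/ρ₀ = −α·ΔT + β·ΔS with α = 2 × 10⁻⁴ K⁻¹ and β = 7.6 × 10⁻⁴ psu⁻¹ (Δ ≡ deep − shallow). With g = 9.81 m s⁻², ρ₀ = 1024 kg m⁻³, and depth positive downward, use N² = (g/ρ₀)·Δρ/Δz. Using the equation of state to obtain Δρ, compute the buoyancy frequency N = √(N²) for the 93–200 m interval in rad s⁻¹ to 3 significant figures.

ΔT = +4.3 K, ΔS = +1.40 psu (deep − shallow).
Δρ/ρ₀ = −αΔT + βΔS = -8.60 × 10⁻⁴ + 1.064 × 10⁻³ = 2.04 × 10⁻⁴, so Δρ ≈ 0.2089 kg m⁻³.
N² = (g/ρ₀)·Δρ/Δz = g·(Δρ/ρ₀)/Δz = 9.81 × 2.04 × 10⁻⁴ / 107 = 1.8703 × 10⁻⁵ s⁻².
N = √(1.8703 × 10⁻⁵) = 4.3247 × 10⁻³ rad s⁻¹ ≈ 4.32 × 10⁻³ rad s⁻¹.

4.32 × 10⁻³ rad s⁻¹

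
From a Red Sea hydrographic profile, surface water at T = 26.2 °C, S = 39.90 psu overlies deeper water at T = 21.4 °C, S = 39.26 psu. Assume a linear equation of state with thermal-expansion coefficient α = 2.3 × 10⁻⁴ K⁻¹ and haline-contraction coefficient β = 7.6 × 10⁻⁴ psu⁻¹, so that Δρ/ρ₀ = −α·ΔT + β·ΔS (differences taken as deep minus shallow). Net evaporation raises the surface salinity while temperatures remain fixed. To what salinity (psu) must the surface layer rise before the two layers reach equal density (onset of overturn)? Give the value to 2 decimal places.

40.71 psu

Neutral buoyancy requires −α(T_deep − T_surf) + β(S_deep − S_surf′) = 0.
S_surf′ = S_deep − (α/β)·ΔT = 39.26 − (2.3 × 10⁻⁴/7.6 × 10⁻⁴)·(-4.8) = 40.7126 psu.
Increase required: 40.7126 − 39.90 = 0.8126 psu.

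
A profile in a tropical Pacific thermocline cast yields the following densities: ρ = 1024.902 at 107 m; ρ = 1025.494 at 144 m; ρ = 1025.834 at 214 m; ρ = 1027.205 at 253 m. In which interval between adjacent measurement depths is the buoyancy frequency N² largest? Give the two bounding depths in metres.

214–253 m

Compute the density gradient over each adjacent pair:
  107–144 m: Δρ/Δz = 0.592/37 = 0.016 kg m⁻⁴
  144–214 m: Δρ/Δz = 0.340/70 = 4.9 × 10⁻³ kg m⁻⁴
  214–253 m: Δρ/Δz = 1.371/39 = 0.035 kg m⁻⁴
The largest gradient is in the 214–253 m interval — the pycnocline.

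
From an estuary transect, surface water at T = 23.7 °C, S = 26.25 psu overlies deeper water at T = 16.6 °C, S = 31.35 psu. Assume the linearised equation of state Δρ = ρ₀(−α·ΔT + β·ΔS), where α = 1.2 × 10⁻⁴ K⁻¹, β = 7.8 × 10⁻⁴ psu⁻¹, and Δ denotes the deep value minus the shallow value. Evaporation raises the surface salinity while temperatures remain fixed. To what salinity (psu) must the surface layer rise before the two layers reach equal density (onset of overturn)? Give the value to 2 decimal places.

32.44 psu

Neutral buoyancy requires −α(T_deep − T_surf) + β(S_deep − S_surf′) = 0.
S_surf′ = S_deep − (α/β)·ΔT = 31.35 − (1.2 × 10⁻⁴/7.8 × 10⁻⁴)·(-7.1) = 32.4423 psu.
Increase required: 32.4423 − 26.25 = 6.1923 psu.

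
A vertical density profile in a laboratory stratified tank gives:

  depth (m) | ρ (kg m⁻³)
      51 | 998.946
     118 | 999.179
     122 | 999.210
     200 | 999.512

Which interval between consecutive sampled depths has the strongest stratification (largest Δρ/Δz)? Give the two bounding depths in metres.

118–122 m

Compute the density gradient over each adjacent pair:
  51–118 m: Δρ/Δz = 0.233/67 = 3.5 × 10⁻³ kg m⁻⁴
  118–122 m: Δρ/Δz = 0.031/4 = 7.7 × 10⁻³ kg m⁻⁴
  122–200 m: Δρ/Δz = 0.302/78 = 3.9 × 10⁻³ kg m⁻⁴
The largest gradient is in the 118–122 m interval — the pycnocline.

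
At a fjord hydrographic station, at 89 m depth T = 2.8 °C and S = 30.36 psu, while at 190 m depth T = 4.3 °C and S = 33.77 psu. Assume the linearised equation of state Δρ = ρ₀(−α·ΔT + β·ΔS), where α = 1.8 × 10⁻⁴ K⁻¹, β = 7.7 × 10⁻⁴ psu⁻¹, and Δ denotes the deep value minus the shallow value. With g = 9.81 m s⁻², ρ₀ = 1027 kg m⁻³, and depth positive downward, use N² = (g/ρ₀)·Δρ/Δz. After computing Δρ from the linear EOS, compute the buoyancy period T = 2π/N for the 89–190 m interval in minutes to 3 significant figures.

6.92 min

ΔT = +1.5 K, ΔS = +3.41 psu (deep − shallow).
Δρ/ρ₀ = −αΔT + βΔS = -2.70 × 10⁻⁴ + 2.6257 × 10⁻³ = 2.3557 × 10⁻³, so Δρ ≈ 2.419 kg m⁻³.
N² = (g/ρ₀)·Δρ/Δz = g·(Δρ/ρ₀)/Δz = 9.81 × 2.3557 × 10⁻³ / 101 = 2.2881 × 10⁻⁴ s⁻².
N = √(2.2881 × 10⁻⁴) = 0.015126 rad s⁻¹ → T = 2π/N = 415.39 s = 6.9232 min ≈ 6.92 min.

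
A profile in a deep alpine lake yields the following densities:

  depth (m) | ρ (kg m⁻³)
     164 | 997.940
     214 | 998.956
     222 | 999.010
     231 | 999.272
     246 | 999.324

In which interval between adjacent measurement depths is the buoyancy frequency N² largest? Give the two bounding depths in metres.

222–231 m

Compute the density gradient over each adjacent pair:
  164–214 m: Δρ/Δz = 1.016/50 = 0.020 kg m⁻⁴
  214–222 m: Δρ/Δz = 0.054/8 = 6.7 × 10⁻³ kg m⁻⁴
  222–231 m: Δρ/Δz = 0.262/9 = 0.029 kg m⁻⁴
  231–246 m: Δρ/Δz = 0.052/15 = 3.5 × 10⁻³ kg m⁻⁴
The largest gradient is in the 222–231 m interval — the pycnocline.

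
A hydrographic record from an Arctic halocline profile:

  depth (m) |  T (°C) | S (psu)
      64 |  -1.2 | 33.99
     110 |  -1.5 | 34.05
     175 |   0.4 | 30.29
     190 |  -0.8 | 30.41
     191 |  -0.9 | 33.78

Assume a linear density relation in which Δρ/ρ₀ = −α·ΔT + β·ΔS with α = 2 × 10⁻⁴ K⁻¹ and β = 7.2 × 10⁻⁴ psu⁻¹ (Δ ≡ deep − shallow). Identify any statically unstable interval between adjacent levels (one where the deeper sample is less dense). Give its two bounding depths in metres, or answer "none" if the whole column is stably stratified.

Evaluate Δρ/ρ₀ = −αΔT + βΔS across each adjacent pair:
  64–110 m: −αΔT+βΔS = −(2 × 10⁻⁴)(-0.3)+(7.2 × 10⁻⁴)(+0.06) = 1.0 × 10⁻⁴ → stable
  110–175 m: −αΔT+βΔS = −(2 × 10⁻⁴)(+1.9)+(7.2 × 10⁻⁴)(-3.76) = -3.1 × 10⁻³ → UNSTABLE
  175–190 m: −αΔT+βΔS = −(2 × 10⁻⁴)(-1.2)+(7.2 × 10⁻⁴)(+0.12) = 3.3 × 10⁻⁴ → stable
  190–191 m: −αΔT+βΔS = −(2 × 10⁻⁴)(-0.1)+(7.2 × 10⁻⁴)(+3.37) = 2.4 × 10⁻³ → stable
The 110–175 m interval has Δρ < 0: lighter water underlies denser water.

110–175 m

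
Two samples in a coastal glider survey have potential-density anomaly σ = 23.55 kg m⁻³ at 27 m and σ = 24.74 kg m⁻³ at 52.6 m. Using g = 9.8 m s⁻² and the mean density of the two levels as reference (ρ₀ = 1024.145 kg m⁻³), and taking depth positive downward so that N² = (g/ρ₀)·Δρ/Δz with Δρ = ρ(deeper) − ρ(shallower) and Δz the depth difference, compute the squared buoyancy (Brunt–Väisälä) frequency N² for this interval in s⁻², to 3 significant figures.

4.45 × 10⁻⁴ s⁻²

Δρ = 1024.74 − 1023.55 = 1.19 kg m⁻³ over Δz = 52.6 − 27 = 25.6 m.
N² = (9.8/1024.145) × (1.19/25.6) = 4.4481 × 10⁻⁴ s⁻² ≈ 4.45 × 10⁻⁴ s⁻².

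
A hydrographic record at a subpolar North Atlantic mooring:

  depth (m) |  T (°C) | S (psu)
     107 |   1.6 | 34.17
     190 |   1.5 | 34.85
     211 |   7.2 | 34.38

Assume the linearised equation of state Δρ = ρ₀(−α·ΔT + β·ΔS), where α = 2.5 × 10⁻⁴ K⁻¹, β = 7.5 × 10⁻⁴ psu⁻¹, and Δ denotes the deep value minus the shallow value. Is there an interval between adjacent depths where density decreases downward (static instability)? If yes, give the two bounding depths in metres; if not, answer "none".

Evaluate Δρ/ρ₀ = −αΔT + βΔS across each adjacent pair:
  107–190 m: −αΔT+βΔS = −(2.5 × 10⁻⁴)(-0.1)+(7.5 × 10⁻⁴)(+0.68) = 5.3 × 10⁻⁴ → stable
  190–211 m: −αΔT+βΔS = −(2.5 × 10⁻⁴)(+5.7)+(7.5 × 10⁻⁴)(-0.47) = -1.8 × 10⁻³ → UNSTABLE
The 190–211 m interval has Δρ < 0: lighter water underlies denser water.

190–211 m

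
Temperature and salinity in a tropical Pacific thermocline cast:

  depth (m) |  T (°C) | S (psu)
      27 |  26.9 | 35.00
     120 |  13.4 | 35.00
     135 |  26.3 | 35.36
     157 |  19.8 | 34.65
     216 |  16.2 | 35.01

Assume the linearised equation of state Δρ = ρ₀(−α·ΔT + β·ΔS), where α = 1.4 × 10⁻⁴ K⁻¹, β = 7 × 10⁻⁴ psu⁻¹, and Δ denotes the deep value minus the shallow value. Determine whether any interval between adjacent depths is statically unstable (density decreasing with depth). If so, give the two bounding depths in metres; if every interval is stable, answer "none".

Evaluate Δρ/ρ₀ = −αΔT + βΔS across each adjacent pair:
  27–120 m: −αΔT+βΔS = −(1.4 × 10⁻⁴)(-13.5)+(7 × 10⁻⁴)(+0.00) = 1.9 × 10⁻³ → stable
  120–135 m: −αΔT+βΔS = −(1.4 × 10⁻⁴)(+12.9)+(7 × 10⁻⁴)(+0.36) = -1.6 × 10⁻³ → UNSTABLE
  135–157 m: −αΔT+βΔS = −(1.4 × 10⁻⁴)(-6.5)+(7 × 10⁻⁴)(-0.71) = 4.1 × 10⁻⁴ → stable
  157–216 m: −αΔT+βΔS = −(1.4 × 10⁻⁴)(-3.6)+(7 × 10⁻⁴)(+0.36) = 7.6 × 10⁻⁴ → stable
The 120–135 m interval has Δρ < 0: lighter water underlies denser water.

120–135 m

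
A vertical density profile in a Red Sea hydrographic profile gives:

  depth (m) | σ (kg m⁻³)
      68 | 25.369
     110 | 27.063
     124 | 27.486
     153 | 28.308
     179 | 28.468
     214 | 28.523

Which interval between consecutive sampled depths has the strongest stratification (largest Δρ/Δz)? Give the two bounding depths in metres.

68–110 m

Compute the density gradient over each adjacent pair:
  68–110 m: Δρ/Δz = 1.694/42 = 0.040 kg m⁻⁴
  110–124 m: Δρ/Δz = 0.423/14 = 0.030 kg m⁻⁴
  124–153 m: Δρ/Δz = 0.822/29 = 0.028 kg m⁻⁴
  153–179 m: Δρ/Δz = 0.160/26 = 6.2 × 10⁻³ kg m⁻⁴
  179–214 m: Δρ/Δz = 0.055/35 = 1.6 × 10⁻³ kg m⁻⁴
The largest gradient is in the 68–110 m interval — the pycnocline.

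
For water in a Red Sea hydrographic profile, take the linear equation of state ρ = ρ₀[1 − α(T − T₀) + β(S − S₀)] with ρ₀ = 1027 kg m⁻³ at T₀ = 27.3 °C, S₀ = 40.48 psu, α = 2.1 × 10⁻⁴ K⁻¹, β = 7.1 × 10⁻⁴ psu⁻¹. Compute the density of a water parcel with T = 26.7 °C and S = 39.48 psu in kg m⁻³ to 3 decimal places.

T − T₀ = -0.6 K, S − S₀ = -1.00 psu.
Bracket = 1 − α·(-0.6) + β·(-1.00) = 1 + (-5.84 × 10⁻⁴) = 0.9994160.
ρ = 1027 × 0.9994160 = 1026.400 kg m⁻³.

1026.400 kg m⁻³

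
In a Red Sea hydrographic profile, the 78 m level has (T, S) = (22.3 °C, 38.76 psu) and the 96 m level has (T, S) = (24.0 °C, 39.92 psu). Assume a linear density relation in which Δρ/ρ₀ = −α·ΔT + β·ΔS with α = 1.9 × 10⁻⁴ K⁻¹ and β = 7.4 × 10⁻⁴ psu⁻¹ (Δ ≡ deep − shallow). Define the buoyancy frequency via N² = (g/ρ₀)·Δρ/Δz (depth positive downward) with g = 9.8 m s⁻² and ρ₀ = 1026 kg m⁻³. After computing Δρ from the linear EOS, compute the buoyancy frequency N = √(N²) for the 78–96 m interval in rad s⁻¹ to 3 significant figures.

ΔT = +1.7 K, ΔS = +1.16 psu (deep − shallow).
Δρ/ρ₀ = −αΔT + βΔS = -3.23 × 10⁻⁴ + 8.584 × 10⁻⁴ = 5.354 × 10⁻⁴, so Δρ ≈ 0.5493 kg m⁻³.
N² = (g/ρ₀)·Δρ/Δz = g·(Δρ/ρ₀)/Δz = 9.8 × 5.354 × 10⁻⁴ / 18 = 2.9150 × 10⁻⁴ s⁻².
N = √(2.9150 × 10⁻⁴) = 0.017073 rad s⁻¹ ≈ 0.0171 rad s⁻¹.

0.0171 rad s⁻¹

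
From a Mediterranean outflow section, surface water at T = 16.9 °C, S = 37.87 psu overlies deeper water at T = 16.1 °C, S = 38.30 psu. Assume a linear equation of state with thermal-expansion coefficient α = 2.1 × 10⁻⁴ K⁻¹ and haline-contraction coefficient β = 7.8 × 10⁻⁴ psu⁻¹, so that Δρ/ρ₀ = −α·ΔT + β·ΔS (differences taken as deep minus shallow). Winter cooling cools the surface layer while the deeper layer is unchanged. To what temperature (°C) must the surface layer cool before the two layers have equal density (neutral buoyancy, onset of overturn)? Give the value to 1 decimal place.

14.5 °C

Neutral buoyancy requires Δρ = 0, i.e. −α(T_deep − T_surf′) + β(S_deep − S_surf) = 0.
T_surf′ = T_deep − (β/α)·ΔS = 16.1 − (7.8 × 10⁻⁴/2.1 × 10⁻⁴)·(+0.43) = 14.503 °C.
Cooling required: 16.9 − (14.503) = 2.397 °C.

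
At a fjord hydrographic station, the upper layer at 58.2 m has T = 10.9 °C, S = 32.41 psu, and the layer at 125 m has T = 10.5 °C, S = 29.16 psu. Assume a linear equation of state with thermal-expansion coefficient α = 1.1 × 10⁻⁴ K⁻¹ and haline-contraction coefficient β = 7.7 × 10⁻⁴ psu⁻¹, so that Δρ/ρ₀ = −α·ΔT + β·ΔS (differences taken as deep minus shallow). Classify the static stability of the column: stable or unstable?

ΔT = 10.5 − 10.9 = -0.4 K and ΔS = 29.16 − 32.41 = -3.25 psu (deep − shallow).
−αΔT = 4.40 × 10⁻⁵; βΔS = -2.5025 × 10⁻³; sum Δρ/ρ₀ = -2.4585 × 10⁻³.
Δρ/ρ₀ < 0, so Δρ < 0: deeper water is lighter → statically unstable; the column would overturn.

unstable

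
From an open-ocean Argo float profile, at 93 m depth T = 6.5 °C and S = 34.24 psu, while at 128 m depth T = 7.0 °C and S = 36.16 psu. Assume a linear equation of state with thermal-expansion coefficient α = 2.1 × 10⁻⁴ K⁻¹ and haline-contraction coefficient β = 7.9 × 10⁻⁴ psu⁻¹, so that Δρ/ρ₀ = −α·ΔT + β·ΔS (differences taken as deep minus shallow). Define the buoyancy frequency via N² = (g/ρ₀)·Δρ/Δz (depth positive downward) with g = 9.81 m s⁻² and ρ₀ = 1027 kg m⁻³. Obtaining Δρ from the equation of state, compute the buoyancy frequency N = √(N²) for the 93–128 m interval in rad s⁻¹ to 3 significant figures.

ΔT = +0.5 K, ΔS = +1.92 psu (deep − shallow).
Δρ/ρ₀ = −αΔT + βΔS = -1.05 × 10⁻⁴ + 1.5168 × 10⁻³ = 1.4118 × 10⁻³, so Δρ ≈ 1.450 kg m⁻³.
N² = (g/ρ₀)·Δρ/Δz = g·(Δρ/ρ₀)/Δz = 9.81 × 1.4118 × 10⁻³ / 35 = 3.9571 × 10⁻⁴ s⁻².
N = √(3.9571 × 10⁻⁴) = 0.019892 rad s⁻¹ ≈ 0.0199 rad s⁻¹.

0.0199 rad s⁻¹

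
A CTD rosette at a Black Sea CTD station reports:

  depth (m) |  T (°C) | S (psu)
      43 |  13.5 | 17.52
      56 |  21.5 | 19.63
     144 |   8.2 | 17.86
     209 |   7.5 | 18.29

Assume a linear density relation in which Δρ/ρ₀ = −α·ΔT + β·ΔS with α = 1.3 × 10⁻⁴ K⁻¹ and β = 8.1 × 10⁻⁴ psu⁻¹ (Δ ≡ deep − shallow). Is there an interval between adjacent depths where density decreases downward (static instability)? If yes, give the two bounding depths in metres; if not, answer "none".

none

Evaluate Δρ/ρ₀ = −αΔT + βΔS across each adjacent pair:
  43–56 m: −αΔT+βΔS = −(1.3 × 10⁻⁴)(+8.0)+(8.1 × 10⁻⁴)(+2.11) = 6.7 × 10⁻⁴ → stable
  56–144 m: −αΔT+βΔS = −(1.3 × 10⁻⁴)(-13.3)+(8.1 × 10⁻⁴)(-1.77) = 3.0 × 10⁻⁴ → stable
  144–209 m: −αΔT+βΔS = −(1.3 × 10⁻⁴)(-0.7)+(8.1 × 10⁻⁴)(+0.43) = 4.4 × 10⁻⁴ → stable
Every interval has Δρ > 0: the column is stably stratified throughout.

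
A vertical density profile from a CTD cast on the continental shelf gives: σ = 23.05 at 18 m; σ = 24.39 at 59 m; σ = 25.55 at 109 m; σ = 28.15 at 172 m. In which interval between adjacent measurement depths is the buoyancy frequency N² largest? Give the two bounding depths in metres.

109–172 m

Compute the density gradient over each adjacent pair:
  18–59 m: Δρ/Δz = 1.34/41 = 0.033 kg m⁻⁴
  59–109 m: Δρ/Δz = 1.16/50 = 0.023 kg m⁻⁴
  109–172 m: Δρ/Δz = 2.60/63 = 0.041 kg m⁻⁴
The largest gradient is in the 109–172 m interval — the pycnocline.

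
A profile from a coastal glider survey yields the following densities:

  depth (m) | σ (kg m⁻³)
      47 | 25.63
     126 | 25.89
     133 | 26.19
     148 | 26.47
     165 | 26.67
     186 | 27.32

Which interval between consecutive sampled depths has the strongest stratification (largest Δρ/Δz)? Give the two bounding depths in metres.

Compute the density gradient over each adjacent pair:
  47–126 m: Δρ/Δz = 0.26/79 = 3.3 × 10⁻³ kg m⁻⁴
  126–133 m: Δρ/Δz = 0.30/7 = 0.043 kg m⁻⁴
  133–148 m: Δρ/Δz = 0.28/15 = 0.019 kg m⁻⁴
  148–165 m: Δρ/Δz = 0.20/17 = 0.012 kg m⁻⁴
  165–186 m: Δρ/Δz = 0.65/21 = 0.031 kg m⁻⁴
The largest gradient is in the 126–133 m interval — the pycnocline.

126–133 m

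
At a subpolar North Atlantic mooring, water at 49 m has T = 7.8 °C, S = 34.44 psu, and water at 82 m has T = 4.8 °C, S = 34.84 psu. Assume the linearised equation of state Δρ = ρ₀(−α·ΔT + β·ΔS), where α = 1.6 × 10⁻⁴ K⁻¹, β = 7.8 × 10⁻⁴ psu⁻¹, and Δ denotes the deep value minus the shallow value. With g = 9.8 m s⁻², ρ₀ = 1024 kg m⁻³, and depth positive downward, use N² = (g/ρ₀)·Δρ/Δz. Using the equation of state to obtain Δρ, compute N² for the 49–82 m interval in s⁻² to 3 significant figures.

2.35 × 10⁻⁴ s⁻²

ΔT = -3.0 K, ΔS = +0.40 psu (deep − shallow).
Δρ/ρ₀ = −αΔT + βΔS = 4.80 × 10⁻⁴ + 3.12 × 10⁻⁴ = 7.92 × 10⁻⁴, so Δρ ≈ 0.8110 kg m⁻³.
N² = (g/ρ₀)·Δρ/Δz = g·(Δρ/ρ₀)/Δz = 9.8 × 7.92 × 10⁻⁴ / 33 = 2.3520 × 10⁻⁴ s⁻² ≈ 2.35 × 10⁻⁴ s⁻².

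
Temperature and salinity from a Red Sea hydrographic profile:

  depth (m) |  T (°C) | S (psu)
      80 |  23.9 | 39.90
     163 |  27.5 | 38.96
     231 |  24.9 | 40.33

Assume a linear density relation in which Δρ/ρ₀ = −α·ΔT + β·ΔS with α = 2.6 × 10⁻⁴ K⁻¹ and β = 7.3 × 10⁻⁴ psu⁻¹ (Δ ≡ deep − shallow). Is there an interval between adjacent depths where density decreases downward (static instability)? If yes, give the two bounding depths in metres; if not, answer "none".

80–163 m

Evaluate Δρ/ρ₀ = −αΔT + βΔS across each adjacent pair:
  80–163 m: −αΔT+βΔS = −(2.6 × 10⁻⁴)(+3.6)+(7.3 × 10⁻⁴)(-0.94) = -1.6 × 10⁻³ → UNSTABLE
  163–231 m: −αΔT+βΔS = −(2.6 × 10⁻⁴)(-2.6)+(7.3 × 10⁻⁴)(+1.37) = 1.7 × 10⁻³ → stable
The 80–163 m interval has Δρ < 0: lighter water underlies denser water.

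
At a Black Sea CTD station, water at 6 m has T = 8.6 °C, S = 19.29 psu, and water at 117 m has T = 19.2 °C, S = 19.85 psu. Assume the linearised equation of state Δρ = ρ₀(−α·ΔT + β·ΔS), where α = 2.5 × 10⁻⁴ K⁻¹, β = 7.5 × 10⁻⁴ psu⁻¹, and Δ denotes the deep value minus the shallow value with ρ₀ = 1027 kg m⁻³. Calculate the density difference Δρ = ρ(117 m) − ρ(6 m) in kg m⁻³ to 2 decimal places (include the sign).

-2.29 kg m⁻³

ΔT = +10.6 K, ΔS = +0.56 psu (deep − shallow).
Δρ/ρ₀ = −(2.5 × 10⁻⁴)(+10.6) + (7.5 × 10⁻⁴)(+0.56) = -2.23 × 10⁻³.
Δρ = 1027 × (-2.23 × 10⁻³) = -2.29 kg m⁻³.
Negative Δρ: lighter below, statically unstable.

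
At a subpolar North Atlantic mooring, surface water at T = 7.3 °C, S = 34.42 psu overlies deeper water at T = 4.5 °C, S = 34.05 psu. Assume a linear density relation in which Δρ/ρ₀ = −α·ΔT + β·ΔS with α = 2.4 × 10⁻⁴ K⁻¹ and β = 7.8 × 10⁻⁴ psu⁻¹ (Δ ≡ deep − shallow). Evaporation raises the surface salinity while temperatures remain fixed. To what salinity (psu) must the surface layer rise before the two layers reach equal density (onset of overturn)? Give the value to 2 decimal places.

Neutral buoyancy requires −α(T_deep − T_surf) + β(S_deep − S_surf′) = 0.
S_surf′ = S_deep − (α/β)·ΔT = 34.05 − (2.4 × 10⁻⁴/7.8 × 10⁻⁴)·(-2.8) = 34.9115 psu.
Increase required: 34.9115 − 34.42 = 0.4915 psu.

34.91 psu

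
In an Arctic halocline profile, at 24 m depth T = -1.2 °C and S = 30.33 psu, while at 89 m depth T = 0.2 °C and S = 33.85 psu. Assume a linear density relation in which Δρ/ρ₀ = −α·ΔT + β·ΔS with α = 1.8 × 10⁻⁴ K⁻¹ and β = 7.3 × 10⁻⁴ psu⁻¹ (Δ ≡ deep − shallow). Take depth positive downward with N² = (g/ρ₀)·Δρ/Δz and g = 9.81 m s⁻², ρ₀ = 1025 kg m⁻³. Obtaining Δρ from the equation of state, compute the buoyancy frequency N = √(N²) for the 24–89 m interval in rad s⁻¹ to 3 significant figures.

0.0187 rad s⁻¹

ΔT = +1.4 K, ΔS = +3.52 psu (deep − shallow).
Δρ/ρ₀ = −αΔT + βΔS = -2.52 × 10⁻⁴ + 2.5696 × 10⁻³ = 2.3176 × 10⁻³, so Δρ ≈ 2.376 kg m⁻³.
N² = (g/ρ₀)·Δρ/Δz = g·(Δρ/ρ₀)/Δz = 9.81 × 2.3176 × 10⁻³ / 65 = 3.4978 × 10⁻⁴ s⁻².
N = √(3.4978 × 10⁻⁴) = 0.018702 rad s⁻¹ ≈ 0.0187 rad s⁻¹.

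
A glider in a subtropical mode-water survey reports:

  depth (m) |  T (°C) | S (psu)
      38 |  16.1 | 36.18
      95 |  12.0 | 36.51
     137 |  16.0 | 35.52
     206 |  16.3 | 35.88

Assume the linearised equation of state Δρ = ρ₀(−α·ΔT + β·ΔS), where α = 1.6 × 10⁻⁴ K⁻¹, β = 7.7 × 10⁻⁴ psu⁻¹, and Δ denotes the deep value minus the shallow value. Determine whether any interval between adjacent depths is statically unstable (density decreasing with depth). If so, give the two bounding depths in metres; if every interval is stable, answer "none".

95–137 m

Evaluate Δρ/ρ₀ = −αΔT + βΔS across each adjacent pair:
  38–95 m: −αΔT+βΔS = −(1.6 × 10⁻⁴)(-4.1)+(7.7 × 10⁻⁴)(+0.33) = 9.1 × 10⁻⁴ → stable
  95–137 m: −αΔT+βΔS = −(1.6 × 10⁻⁴)(+4.0)+(7.7 × 10⁻⁴)(-0.99) = -1.4 × 10⁻³ → UNSTABLE
  137–206 m: −αΔT+βΔS = −(1.6 × 10⁻⁴)(+0.3)+(7.7 × 10⁻⁴)(+0.36) = 2.3 × 10⁻⁴ → stable
The 95–137 m interval has Δρ < 0: lighter water underlies denser water.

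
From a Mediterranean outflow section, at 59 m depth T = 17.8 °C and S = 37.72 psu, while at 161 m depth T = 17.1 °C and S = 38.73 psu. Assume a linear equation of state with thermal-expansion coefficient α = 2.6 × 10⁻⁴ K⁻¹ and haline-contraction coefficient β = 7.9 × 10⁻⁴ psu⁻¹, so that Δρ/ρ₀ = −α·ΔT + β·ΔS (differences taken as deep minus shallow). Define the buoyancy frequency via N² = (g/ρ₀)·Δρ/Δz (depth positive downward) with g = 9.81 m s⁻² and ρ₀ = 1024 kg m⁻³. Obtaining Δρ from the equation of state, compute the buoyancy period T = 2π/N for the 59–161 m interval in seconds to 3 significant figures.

647 s

ΔT = -0.7 K, ΔS = +1.01 psu (deep − shallow).
Δρ/ρ₀ = −αΔT + βΔS = 1.82 × 10⁻⁴ + 7.979 × 10⁻⁴ = 9.799 × 10⁻⁴, so Δρ ≈ 1.003 kg m⁻³.
N² = (g/ρ₀)·Δρ/Δz = g·(Δρ/ρ₀)/Δz = 9.81 × 9.799 × 10⁻⁴ / 102 = 9.4243 × 10⁻⁵ s⁻².
N = √(9.4243 × 10⁻⁵) = 9.7079 × 10⁻³ rad s⁻¹ → T = 2π/N = 647.22 s ≈ 647 s.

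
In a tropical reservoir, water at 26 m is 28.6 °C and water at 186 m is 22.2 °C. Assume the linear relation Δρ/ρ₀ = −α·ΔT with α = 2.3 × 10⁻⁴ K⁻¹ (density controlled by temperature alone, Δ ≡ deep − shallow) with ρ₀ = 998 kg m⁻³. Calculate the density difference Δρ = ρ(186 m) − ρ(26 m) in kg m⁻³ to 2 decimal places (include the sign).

+1.47 kg m⁻³

ΔT = -6.4 K, Δρ/ρ₀ = −αΔT = 1.472 × 10⁻³.
Δρ = 998 × (1.472 × 10⁻³) = +1.47 kg m⁻³.
Positive Δρ: denser below, stable.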